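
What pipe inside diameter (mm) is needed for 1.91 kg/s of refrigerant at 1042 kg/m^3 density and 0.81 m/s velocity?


A = m_dot / (rho * v) = 1.91 / (1042 * 0.81) = 0.00226297955 m^2
d = sqrt(4*A/pi) * 1000
d = 53.7 mm

53.7


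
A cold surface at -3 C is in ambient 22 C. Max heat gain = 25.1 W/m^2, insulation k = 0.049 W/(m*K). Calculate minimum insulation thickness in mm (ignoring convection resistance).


dT = 22 - (-3) = 25 K
thickness = k * dT / q_max * 1000
thickness = 0.049 * 25 / 25.1 * 1000
thickness = 48.8 mm

48.8


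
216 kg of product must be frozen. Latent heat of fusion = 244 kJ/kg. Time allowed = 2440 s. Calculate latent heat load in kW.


Q_lat = m * h_fg / t
Q_lat = 216 * 244 / 2440
Q_lat = 21.6 kW

21.6


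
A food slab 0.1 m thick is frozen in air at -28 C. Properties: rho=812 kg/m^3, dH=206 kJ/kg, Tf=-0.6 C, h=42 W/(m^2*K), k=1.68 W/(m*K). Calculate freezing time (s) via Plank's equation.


dT = -0.6 - (-28) = 27.4 K
term1 = a/(2h) = 0.1/(2*42) = 0.00119047619
term2 = a^2/(8k) = 0.1^2/(8*1.68) = 0.000744047619
t = rho*dH*1000/dT * (term1 + term2)
t = 812*206*1000/27.4 * (0.00119047619 + 0.000744047619)
t = 11810 s

11810


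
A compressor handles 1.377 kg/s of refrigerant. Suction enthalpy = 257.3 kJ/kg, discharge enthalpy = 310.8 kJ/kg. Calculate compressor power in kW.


dh = 310.8 - 257.3 = 53.5 kJ/kg
W = m_dot * dh = 1.377 * 53.5 = 73.67 kW

73.67


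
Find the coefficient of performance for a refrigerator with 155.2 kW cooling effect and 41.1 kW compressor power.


COP = Q_evap / W
COP = 155.2 / 41.1
COP = 3.776

3.776


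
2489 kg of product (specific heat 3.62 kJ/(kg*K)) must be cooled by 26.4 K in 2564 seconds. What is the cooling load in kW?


Q = m * cp * dT / t
Q = 2489 * 3.62 * 26.4 / 2564
Q = 92.773 kW

92.773


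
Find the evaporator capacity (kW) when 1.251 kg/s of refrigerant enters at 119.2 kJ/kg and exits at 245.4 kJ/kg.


dh = 245.4 - 119.2 = 126.2 kJ/kg
Q_evap = m_dot * dh = 1.251 * 126.2
Q_evap = 157.88 kW

157.88


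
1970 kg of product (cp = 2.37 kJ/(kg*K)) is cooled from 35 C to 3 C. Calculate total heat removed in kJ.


dT = 35 - (3) = 32 K
Q = m * cp * dT = 1970 * 2.37 * 32
Q = 149405 kJ

149405


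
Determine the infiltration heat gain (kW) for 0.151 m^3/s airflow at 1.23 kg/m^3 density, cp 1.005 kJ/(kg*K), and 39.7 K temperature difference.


Q = V_dot * rho * cp * dT
Q = 0.151 * 1.23 * 1.005 * 39.7
Q = 7.41 kW

7.41


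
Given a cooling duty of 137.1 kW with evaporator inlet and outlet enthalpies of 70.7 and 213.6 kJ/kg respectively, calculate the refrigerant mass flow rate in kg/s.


dh = 213.6 - 70.7 = 142.9 kJ/kg
m_dot = Q / dh = 137.1 / 142.9 = 0.9594 kg/s

0.9594


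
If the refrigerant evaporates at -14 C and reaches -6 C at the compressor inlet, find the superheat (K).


Superheat = T_suction - T_evap
Superheat = -6 - (-14)
Superheat = 8 K

8


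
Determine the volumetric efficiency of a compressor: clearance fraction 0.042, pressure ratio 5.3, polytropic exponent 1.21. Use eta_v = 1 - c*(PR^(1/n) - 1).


PR^(1/n) = 5.3^(1/1.21) = 3.96803139
eta_v = 1 - 0.042 * (3.96803139 - 1)
eta_v = 0.8753

0.8753


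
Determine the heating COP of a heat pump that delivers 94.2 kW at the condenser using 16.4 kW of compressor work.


COP_hp = Q_cond / W
COP_hp = 94.2 / 16.4
COP_hp = 5.744

5.744


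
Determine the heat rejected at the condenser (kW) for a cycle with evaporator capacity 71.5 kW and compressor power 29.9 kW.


Q_cond = Q_evap + W
Q_cond = 71.5 + 29.9
Q_cond = 101.4 kW

101.4


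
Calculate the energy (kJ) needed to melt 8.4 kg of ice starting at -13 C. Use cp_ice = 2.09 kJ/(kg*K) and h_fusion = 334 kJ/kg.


Sensible heat = cp * dT = 2.09 * 13 = 27.17 kJ/kg
Total per kg = 27.17 + 334 = 361.17 kJ/kg
Q = m * total = 8.4 * 361.17
Q = 3033.8 kJ

3033.8


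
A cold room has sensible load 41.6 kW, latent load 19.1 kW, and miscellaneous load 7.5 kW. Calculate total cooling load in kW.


Q_total = Q_s + Q_l + Q_misc
Q_total = 41.6 + 19.1 + 7.5
Q_total = 68.2 kW

68.2


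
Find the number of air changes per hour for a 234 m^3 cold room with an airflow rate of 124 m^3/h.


ACH = flow / volume
ACH = 124 / 234
ACH = 0.53

0.53


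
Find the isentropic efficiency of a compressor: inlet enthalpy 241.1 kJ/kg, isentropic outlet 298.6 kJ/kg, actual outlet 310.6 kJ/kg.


dh_ideal = 298.6 - 241.1 = 57.5 kJ/kg
dh_actual = 310.6 - 241.1 = 69.5 kJ/kg
eta_s = dh_ideal / dh_actual = 57.5 / 69.5
eta_s = 0.8273

0.8273


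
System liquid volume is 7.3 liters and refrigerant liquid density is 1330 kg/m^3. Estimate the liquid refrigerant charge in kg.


Charge = V * rho / 1000
Charge = 7.3 * 1330 / 1000
Charge = 9.71 kg

9.71


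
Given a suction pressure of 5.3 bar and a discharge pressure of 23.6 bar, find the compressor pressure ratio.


PR = P_high / P_low
PR = 23.6 / 5.3
PR = 4.453

4.453


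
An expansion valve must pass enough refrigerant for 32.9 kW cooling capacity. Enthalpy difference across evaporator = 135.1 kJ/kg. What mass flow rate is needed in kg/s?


m_dot = Q / dh
m_dot = 32.9 / 135.1
m_dot = 0.2435 kg/s

0.2435


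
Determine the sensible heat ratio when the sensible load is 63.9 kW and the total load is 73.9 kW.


SHR = Q_sensible / Q_total
SHR = 63.9 / 73.9
SHR = 0.865

0.865


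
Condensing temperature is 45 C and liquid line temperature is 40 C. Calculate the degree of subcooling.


Subcooling = T_cond - T_liquid
Subcooling = 45 - 40
Subcooling = 5 K

5


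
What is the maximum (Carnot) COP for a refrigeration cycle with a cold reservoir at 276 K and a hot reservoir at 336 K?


dT = 336 - 276 = 60 K
COP_carnot = T_cold / dT = 276 / 60
COP_carnot = 4.6

4.6


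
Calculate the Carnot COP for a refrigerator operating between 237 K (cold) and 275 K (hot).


dT = 275 - 237 = 38 K
COP_carnot = T_cold / dT = 237 / 38
COP_carnot = 6.237

6.237


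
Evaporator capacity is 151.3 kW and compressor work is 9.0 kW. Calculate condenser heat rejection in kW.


Q_cond = Q_evap + W
Q_cond = 151.3 + 9.0
Q_cond = 160.3 kW

160.3


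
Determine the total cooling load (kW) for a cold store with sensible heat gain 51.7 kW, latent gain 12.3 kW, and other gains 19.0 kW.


Q_total = Q_s + Q_l + Q_misc
Q_total = 51.7 + 12.3 + 19.0
Q_total = 83.0 kW

83.0


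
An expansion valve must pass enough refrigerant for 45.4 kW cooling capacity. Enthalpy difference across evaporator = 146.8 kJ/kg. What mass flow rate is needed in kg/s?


m_dot = Q / dh
m_dot = 45.4 / 146.8
m_dot = 0.3093 kg/s

0.3093


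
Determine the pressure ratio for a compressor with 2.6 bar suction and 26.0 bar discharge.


PR = P_high / P_low
PR = 26.0 / 2.6
PR = 10.0

10.0


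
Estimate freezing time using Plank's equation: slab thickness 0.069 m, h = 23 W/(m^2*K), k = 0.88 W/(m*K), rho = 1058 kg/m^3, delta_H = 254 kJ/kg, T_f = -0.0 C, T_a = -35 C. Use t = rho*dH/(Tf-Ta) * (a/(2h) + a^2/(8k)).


dT = -0.0 - (-35) = 35.0 K
term1 = a/(2h) = 0.069/(2*23) = 0.0015
term2 = a^2/(8k) = 0.069^2/(8*0.88) = 0.0006762784091
t = rho*dH*1000/dT * (term1 + term2)
t = 1058*254*1000/35.0 * (0.0015 + 0.0006762784091)
t = 16710 s

16710


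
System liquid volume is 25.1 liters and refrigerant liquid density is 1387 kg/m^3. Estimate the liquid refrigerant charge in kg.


Charge = V * rho / 1000
Charge = 25.1 * 1387 / 1000
Charge = 34.81 kg

34.81


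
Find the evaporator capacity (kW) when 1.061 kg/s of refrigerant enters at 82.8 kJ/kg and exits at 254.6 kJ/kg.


dh = 254.6 - 82.8 = 171.8 kJ/kg
Q_evap = m_dot * dh = 1.061 * 171.8
Q_evap = 182.28 kW

182.28


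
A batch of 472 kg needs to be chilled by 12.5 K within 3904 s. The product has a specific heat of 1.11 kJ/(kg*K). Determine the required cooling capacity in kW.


Q = m * cp * dT / t
Q = 472 * 1.11 * 12.5 / 3904
Q = 1.678 kW

1.678


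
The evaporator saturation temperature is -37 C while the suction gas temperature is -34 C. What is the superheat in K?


Superheat = T_suction - T_evap
Superheat = -34 - (-37)
Superheat = 3 K

3


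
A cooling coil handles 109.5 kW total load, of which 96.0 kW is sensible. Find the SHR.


SHR = Q_sensible / Q_total
SHR = 96.0 / 109.5
SHR = 0.877

0.877


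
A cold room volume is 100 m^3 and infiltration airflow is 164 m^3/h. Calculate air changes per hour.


ACH = flow / volume
ACH = 164 / 100
ACH = 1.64

1.64


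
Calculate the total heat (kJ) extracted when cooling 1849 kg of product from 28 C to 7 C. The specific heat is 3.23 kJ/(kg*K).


dT = 28 - (7) = 21 K
Q = m * cp * dT = 1849 * 3.23 * 21
Q = 125418 kJ

125418


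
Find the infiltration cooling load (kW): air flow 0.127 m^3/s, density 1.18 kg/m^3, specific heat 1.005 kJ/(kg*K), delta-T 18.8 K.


Q = V_dot * rho * cp * dT
Q = 0.127 * 1.18 * 1.005 * 18.8
Q = 2.831 kW

2.831


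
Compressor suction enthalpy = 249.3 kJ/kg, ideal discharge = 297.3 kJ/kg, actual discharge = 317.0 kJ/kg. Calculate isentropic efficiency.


dh_ideal = 297.3 - 249.3 = 48.0 kJ/kg
dh_actual = 317.0 - 249.3 = 67.7 kJ/kg
eta_s = dh_ideal / dh_actual = 48.0 / 67.7
eta_s = 0.709

0.709


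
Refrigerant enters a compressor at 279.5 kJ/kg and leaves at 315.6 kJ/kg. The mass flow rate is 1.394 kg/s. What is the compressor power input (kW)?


dh = 315.6 - 279.5 = 36.1 kJ/kg
W = m_dot * dh = 1.394 * 36.1 = 50.32 kW

50.32


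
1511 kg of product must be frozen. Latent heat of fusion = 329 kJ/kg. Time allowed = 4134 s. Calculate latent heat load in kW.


Q_lat = m * h_fg / t
Q_lat = 1511 * 329 / 4134
Q_lat = 120.25 kW

120.25


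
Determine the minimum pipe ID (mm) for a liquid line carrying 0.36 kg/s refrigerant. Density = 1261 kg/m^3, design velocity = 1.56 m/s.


A = m_dot / (rho * v) = 0.36 / (1261 * 1.56) = 0.0001830049411 m^2
d = sqrt(4*A/pi) * 1000
d = 15.3 mm

15.3


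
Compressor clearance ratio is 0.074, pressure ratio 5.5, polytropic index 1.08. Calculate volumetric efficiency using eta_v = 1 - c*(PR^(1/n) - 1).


PR^(1/n) = 5.5^(1/1.08) = 4.84753562
eta_v = 1 - 0.074 * (4.84753562 - 1)
eta_v = 0.7153

0.7153


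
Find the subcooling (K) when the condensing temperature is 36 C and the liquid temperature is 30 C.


Subcooling = T_cond - T_liquid
Subcooling = 36 - 30
Subcooling = 6 K

6


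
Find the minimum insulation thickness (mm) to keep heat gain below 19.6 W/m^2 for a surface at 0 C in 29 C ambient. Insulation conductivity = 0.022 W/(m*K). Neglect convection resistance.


dT = 29 - (0) = 29 K
thickness = k * dT / q_max * 1000
thickness = 0.022 * 29 / 19.6 * 1000
thickness = 32.6 mm

32.6


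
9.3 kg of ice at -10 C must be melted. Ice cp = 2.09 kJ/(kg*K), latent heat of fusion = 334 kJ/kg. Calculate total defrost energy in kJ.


Sensible heat = cp * dT = 2.09 * 10 = 20.9 kJ/kg
Total per kg = 20.9 + 334 = 354.9 kJ/kg
Q = m * total = 9.3 * 354.9
Q = 3300.6 kJ

3300.6


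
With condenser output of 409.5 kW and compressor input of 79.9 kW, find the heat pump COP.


COP_hp = Q_cond / W
COP_hp = 409.5 / 79.9
COP_hp = 5.125

5.125


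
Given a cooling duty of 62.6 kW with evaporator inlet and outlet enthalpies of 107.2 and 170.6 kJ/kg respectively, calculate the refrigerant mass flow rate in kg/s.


dh = 170.6 - 107.2 = 63.4 kJ/kg
m_dot = Q / dh = 62.6 / 63.4 = 0.9874 kg/s

0.9874


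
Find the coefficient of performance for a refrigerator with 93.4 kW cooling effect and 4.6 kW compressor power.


COP = Q_evap / W
COP = 93.4 / 4.6
COP = 20.304

20.304


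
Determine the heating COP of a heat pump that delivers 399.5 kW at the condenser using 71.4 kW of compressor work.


COP_hp = Q_cond / W
COP_hp = 399.5 / 71.4
COP_hp = 5.595

5.595


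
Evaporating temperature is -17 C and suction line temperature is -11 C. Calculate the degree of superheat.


Superheat = T_suction - T_evap
Superheat = -11 - (-17)
Superheat = 6 K

6


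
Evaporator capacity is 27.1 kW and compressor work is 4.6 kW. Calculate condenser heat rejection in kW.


Q_cond = Q_evap + W
Q_cond = 27.1 + 4.6
Q_cond = 31.7 kW

31.7


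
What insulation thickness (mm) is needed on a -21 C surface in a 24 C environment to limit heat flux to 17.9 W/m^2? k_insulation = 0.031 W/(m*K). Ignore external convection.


dT = 24 - (-21) = 45 K
thickness = k * dT / q_max * 1000
thickness = 0.031 * 45 / 17.9 * 1000
thickness = 77.9 mm

77.9


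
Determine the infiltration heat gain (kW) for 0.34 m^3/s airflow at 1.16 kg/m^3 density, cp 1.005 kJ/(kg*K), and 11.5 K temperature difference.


Q = V_dot * rho * cp * dT
Q = 0.34 * 1.16 * 1.005 * 11.5
Q = 4.558 kW

4.558


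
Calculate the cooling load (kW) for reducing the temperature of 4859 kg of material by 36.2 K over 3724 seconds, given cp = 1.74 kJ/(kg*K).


Q = m * cp * dT / t
Q = 4859 * 1.74 * 36.2 / 3724
Q = 82.185 kW

82.185


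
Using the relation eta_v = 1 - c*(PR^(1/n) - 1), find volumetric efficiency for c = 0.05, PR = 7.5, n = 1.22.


PR^(1/n) = 7.5^(1/1.22) = 5.21510829
eta_v = 1 - 0.05 * (5.21510829 - 1)
eta_v = 0.7892

0.7892


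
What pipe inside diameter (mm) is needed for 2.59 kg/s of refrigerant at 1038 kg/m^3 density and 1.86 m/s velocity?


A = m_dot / (rho * v) = 2.59 / (1038 * 1.86) = 0.00134149626 m^2
d = sqrt(4*A/pi) * 1000
d = 41.3 mm

41.3


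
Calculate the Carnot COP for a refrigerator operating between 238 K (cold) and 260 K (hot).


dT = 260 - 238 = 22 K
COP_carnot = T_cold / dT = 238 / 22
COP_carnot = 10.818

10.818


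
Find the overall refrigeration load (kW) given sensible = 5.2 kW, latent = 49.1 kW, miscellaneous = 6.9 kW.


Q_total = Q_s + Q_l + Q_misc
Q_total = 5.2 + 49.1 + 6.9
Q_total = 61.2 kW

61.2


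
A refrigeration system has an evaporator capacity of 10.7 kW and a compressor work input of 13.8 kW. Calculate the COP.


COP = Q_evap / W
COP = 10.7 / 13.8
COP = 0.775

0.775


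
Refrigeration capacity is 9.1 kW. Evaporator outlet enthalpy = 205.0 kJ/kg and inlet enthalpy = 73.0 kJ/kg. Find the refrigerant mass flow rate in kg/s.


dh = 205.0 - 73.0 = 132.0 kJ/kg
m_dot = Q / dh = 9.1 / 132.0 = 0.0689 kg/s

0.0689


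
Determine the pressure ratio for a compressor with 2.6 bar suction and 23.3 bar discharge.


PR = P_high / P_low
PR = 23.3 / 2.6
PR = 8.962

8.962


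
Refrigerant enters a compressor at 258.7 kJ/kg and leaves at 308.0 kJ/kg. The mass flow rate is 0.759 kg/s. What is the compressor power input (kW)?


dh = 308.0 - 258.7 = 49.3 kJ/kg
W = m_dot * dh = 0.759 * 49.3 = 37.42 kW

37.42


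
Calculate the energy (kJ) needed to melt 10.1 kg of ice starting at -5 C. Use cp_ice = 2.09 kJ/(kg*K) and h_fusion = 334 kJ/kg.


Sensible heat = cp * dT = 2.09 * 5 = 10.45 kJ/kg
Total per kg = 10.45 + 334 = 344.45 kJ/kg
Q = m * total = 10.1 * 344.45
Q = 3478.9 kJ

3478.9


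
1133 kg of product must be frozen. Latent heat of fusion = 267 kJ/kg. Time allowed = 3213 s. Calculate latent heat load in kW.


Q_lat = m * h_fg / t
Q_lat = 1133 * 267 / 3213
Q_lat = 94.15 kW

94.15


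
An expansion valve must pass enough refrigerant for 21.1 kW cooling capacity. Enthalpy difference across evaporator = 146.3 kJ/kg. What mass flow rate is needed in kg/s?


m_dot = Q / dh
m_dot = 21.1 / 146.3
m_dot = 0.1442 kg/s

0.1442


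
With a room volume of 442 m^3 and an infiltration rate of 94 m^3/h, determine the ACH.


ACH = flow / volume
ACH = 94 / 442
ACH = 0.213

0.213


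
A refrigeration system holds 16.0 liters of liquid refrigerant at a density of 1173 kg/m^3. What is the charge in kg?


Charge = V * rho / 1000
Charge = 16.0 * 1173 / 1000
Charge = 18.77 kg

18.77


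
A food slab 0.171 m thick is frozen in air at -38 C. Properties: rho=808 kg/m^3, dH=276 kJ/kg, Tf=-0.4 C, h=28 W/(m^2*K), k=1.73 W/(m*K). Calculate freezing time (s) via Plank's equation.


dT = -0.4 - (-38) = 37.6 K
term1 = a/(2h) = 0.171/(2*28) = 0.003053571429
term2 = a^2/(8k) = 0.171^2/(8*1.73) = 0.002112789017
t = rho*dH*1000/dT * (term1 + term2)
t = 808*276*1000/37.6 * (0.003053571429 + 0.002112789017)
t = 30642 s

30642


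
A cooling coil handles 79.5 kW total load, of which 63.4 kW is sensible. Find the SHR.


SHR = Q_sensible / Q_total
SHR = 63.4 / 79.5
SHR = 0.797

0.797


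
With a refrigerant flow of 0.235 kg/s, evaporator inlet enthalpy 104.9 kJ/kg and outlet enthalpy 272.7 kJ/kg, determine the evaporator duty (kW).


dh = 272.7 - 104.9 = 167.8 kJ/kg
Q_evap = m_dot * dh = 0.235 * 167.8
Q_evap = 39.43 kW

39.43


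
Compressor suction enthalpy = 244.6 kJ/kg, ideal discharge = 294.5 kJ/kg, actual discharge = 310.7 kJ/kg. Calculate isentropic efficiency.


dh_ideal = 294.5 - 244.6 = 49.9 kJ/kg
dh_actual = 310.7 - 244.6 = 66.1 kJ/kg
eta_s = dh_ideal / dh_actual = 49.9 / 66.1
eta_s = 0.7549

0.7549


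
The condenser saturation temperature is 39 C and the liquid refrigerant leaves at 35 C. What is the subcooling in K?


Subcooling = T_cond - T_liquid
Subcooling = 39 - 35
Subcooling = 4 K

4


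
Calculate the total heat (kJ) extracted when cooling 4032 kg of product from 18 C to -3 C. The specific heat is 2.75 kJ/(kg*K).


dT = 18 - (-3) = 21 K
Q = m * cp * dT = 4032 * 2.75 * 21
Q = 232848 kJ

232848


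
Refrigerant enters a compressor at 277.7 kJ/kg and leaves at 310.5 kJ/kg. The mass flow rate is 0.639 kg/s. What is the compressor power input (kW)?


dh = 310.5 - 277.7 = 32.8 kJ/kg
W = m_dot * dh = 0.639 * 32.8 = 20.96 kW

20.96


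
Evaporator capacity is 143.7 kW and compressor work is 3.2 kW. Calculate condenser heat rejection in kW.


Q_cond = Q_evap + W
Q_cond = 143.7 + 3.2
Q_cond = 146.9 kW

146.9


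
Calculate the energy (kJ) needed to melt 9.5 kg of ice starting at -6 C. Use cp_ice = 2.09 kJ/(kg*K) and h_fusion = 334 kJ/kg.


Sensible heat = cp * dT = 2.09 * 6 = 12.54 kJ/kg
Total per kg = 12.54 + 334 = 346.54 kJ/kg
Q = m * total = 9.5 * 346.54
Q = 3292.1 kJ

3292.1


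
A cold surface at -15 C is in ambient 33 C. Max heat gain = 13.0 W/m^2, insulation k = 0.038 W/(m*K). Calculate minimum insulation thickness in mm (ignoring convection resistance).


dT = 33 - (-15) = 48 K
thickness = k * dT / q_max * 1000
thickness = 0.038 * 48 / 13.0 * 1000
thickness = 140.3 mm

140.3


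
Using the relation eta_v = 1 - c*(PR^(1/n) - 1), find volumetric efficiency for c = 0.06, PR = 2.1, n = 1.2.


PR^(1/n) = 2.1^(1/1.2) = 1.85573551
eta_v = 1 - 0.06 * (1.85573551 - 1)
eta_v = 0.9487

0.9487


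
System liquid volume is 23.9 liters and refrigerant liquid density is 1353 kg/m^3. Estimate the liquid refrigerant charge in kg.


Charge = V * rho / 1000
Charge = 23.9 * 1353 / 1000
Charge = 32.34 kg

32.34


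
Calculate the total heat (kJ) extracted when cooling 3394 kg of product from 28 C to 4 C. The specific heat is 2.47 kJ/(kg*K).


dT = 28 - (4) = 24 K
Q = m * cp * dT = 3394 * 2.47 * 24
Q = 201196 kJ

201196


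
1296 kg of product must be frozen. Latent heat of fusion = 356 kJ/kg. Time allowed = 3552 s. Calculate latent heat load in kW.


Q_lat = m * h_fg / t
Q_lat = 1296 * 356 / 3552
Q_lat = 129.89 kW

129.89


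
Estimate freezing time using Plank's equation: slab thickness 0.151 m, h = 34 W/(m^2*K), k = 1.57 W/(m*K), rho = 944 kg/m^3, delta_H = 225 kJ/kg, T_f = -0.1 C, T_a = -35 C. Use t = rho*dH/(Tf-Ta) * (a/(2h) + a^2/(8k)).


dT = -0.1 - (-35) = 34.9 K
term1 = a/(2h) = 0.151/(2*34) = 0.002220588235
term2 = a^2/(8k) = 0.151^2/(8*1.57) = 0.001815366242
t = rho*dH*1000/dT * (term1 + term2)
t = 944*225*1000/34.9 * (0.002220588235 + 0.001815366242)
t = 24563 s

24563


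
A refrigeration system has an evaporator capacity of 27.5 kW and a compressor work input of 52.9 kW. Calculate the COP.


COP = Q_evap / W
COP = 27.5 / 52.9
COP = 0.52

0.52


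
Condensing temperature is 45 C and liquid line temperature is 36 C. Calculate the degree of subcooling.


Subcooling = T_cond - T_liquid
Subcooling = 45 - 36
Subcooling = 9 K

9


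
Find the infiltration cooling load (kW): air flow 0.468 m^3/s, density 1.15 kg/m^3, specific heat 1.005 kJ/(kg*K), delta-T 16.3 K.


Q = V_dot * rho * cp * dT
Q = 0.468 * 1.15 * 1.005 * 16.3
Q = 8.817 kW

8.817


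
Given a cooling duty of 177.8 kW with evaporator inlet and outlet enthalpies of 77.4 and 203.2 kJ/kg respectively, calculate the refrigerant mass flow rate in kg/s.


dh = 203.2 - 77.4 = 125.8 kJ/kg
m_dot = Q / dh = 177.8 / 125.8 = 1.4134 kg/s

1.4134


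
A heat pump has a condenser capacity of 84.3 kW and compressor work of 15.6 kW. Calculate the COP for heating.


COP_hp = Q_cond / W
COP_hp = 84.3 / 15.6
COP_hp = 5.404

5.404


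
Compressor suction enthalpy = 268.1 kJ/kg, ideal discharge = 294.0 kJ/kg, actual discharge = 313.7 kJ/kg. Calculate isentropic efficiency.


dh_ideal = 294.0 - 268.1 = 25.9 kJ/kg
dh_actual = 313.7 - 268.1 = 45.6 kJ/kg
eta_s = dh_ideal / dh_actual = 25.9 / 45.6
eta_s = 0.568

0.568


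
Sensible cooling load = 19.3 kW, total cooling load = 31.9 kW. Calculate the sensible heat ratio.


SHR = Q_sensible / Q_total
SHR = 19.3 / 31.9
SHR = 0.605

0.605


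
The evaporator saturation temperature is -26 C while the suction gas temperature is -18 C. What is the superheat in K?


Superheat = T_suction - T_evap
Superheat = -18 - (-26)
Superheat = 8 K

8


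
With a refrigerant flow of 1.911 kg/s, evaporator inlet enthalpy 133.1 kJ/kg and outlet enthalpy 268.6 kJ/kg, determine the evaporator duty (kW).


dh = 268.6 - 133.1 = 135.5 kJ/kg
Q_evap = m_dot * dh = 1.911 * 135.5
Q_evap = 258.94 kW

258.94


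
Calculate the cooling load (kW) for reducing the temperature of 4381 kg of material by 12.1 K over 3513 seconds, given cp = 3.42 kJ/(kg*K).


Q = m * cp * dT / t
Q = 4381 * 3.42 * 12.1 / 3513
Q = 51.607 kW

51.607


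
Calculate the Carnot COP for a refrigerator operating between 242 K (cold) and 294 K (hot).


dT = 294 - 242 = 52 K
COP_carnot = T_cold / dT = 242 / 52
COP_carnot = 4.654

4.654


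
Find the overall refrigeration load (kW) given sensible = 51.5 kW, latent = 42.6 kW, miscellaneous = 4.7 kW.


Q_total = Q_s + Q_l + Q_misc
Q_total = 51.5 + 42.6 + 4.7
Q_total = 98.8 kW

98.8


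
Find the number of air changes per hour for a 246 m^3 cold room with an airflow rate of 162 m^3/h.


ACH = flow / volume
ACH = 162 / 246
ACH = 0.659

0.659


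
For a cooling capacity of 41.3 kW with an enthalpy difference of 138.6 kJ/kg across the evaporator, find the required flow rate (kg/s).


m_dot = Q / dh
m_dot = 41.3 / 138.6
m_dot = 0.298 kg/s

0.298


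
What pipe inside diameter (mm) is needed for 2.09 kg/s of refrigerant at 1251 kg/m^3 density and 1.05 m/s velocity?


A = m_dot / (rho * v) = 2.09 / (1251 * 1.05) = 0.001591108066 m^2
d = sqrt(4*A/pi) * 1000
d = 45.0 mm

45.0


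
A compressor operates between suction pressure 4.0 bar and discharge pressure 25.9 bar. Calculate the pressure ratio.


PR = P_high / P_low
PR = 25.9 / 4.0
PR = 6.475

6.475


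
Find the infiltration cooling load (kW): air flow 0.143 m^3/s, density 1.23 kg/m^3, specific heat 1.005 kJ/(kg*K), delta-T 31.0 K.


Q = V_dot * rho * cp * dT
Q = 0.143 * 1.23 * 1.005 * 31.0
Q = 5.48 kW

5.48


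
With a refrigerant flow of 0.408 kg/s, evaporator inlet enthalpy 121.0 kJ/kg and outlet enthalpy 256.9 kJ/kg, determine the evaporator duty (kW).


dh = 256.9 - 121.0 = 135.9 kJ/kg
Q_evap = m_dot * dh = 0.408 * 135.9
Q_evap = 55.45 kW

55.45


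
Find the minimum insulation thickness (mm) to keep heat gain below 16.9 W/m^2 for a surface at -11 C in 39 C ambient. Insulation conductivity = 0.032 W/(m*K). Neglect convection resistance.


dT = 39 - (-11) = 50 K
thickness = k * dT / q_max * 1000
thickness = 0.032 * 50 / 16.9 * 1000
thickness = 94.7 mm

94.7


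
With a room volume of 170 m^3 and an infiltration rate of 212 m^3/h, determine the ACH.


ACH = flow / volume
ACH = 212 / 170
ACH = 1.247

1.247


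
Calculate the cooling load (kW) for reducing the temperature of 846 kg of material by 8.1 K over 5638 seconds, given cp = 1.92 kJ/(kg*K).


Q = m * cp * dT / t
Q = 846 * 1.92 * 8.1 / 5638
Q = 2.334 kW

2.334


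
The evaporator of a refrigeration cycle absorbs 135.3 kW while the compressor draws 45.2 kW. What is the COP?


COP = Q_evap / W
COP = 135.3 / 45.2
COP = 2.993

2.993


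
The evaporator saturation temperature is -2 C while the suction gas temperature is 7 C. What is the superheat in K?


Superheat = T_suction - T_evap
Superheat = 7 - (-2)
Superheat = 9 K

9


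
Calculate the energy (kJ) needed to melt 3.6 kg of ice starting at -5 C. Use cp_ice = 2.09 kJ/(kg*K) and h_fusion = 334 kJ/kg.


Sensible heat = cp * dT = 2.09 * 5 = 10.45 kJ/kg
Total per kg = 10.45 + 334 = 344.45 kJ/kg
Q = m * total = 3.6 * 344.45
Q = 1240.0 kJ

1240.0


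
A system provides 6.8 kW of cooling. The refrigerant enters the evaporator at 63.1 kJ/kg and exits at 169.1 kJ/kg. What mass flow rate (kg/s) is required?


dh = 169.1 - 63.1 = 106.0 kJ/kg
m_dot = Q / dh = 6.8 / 106.0 = 0.0642 kg/s

0.0642


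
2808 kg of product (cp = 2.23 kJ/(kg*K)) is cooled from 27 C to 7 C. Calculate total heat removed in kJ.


dT = 27 - (7) = 20 K
Q = m * cp * dT = 2808 * 2.23 * 20
Q = 125237 kJ

125237


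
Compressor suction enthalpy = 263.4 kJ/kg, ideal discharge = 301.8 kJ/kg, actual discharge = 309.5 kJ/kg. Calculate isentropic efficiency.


dh_ideal = 301.8 - 263.4 = 38.4 kJ/kg
dh_actual = 309.5 - 263.4 = 46.1 kJ/kg
eta_s = dh_ideal / dh_actual = 38.4 / 46.1
eta_s = 0.833

0.833


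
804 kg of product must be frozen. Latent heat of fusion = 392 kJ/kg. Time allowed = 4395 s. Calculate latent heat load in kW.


Q_lat = m * h_fg / t
Q_lat = 804 * 392 / 4395
Q_lat = 71.71 kW

71.71


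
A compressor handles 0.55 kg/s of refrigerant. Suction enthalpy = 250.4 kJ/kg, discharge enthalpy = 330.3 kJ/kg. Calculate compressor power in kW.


dh = 330.3 - 250.4 = 79.9 kJ/kg
W = m_dot * dh = 0.55 * 79.9 = 43.95 kW

43.95


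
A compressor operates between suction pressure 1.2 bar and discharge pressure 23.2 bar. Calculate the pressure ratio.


PR = P_high / P_low
PR = 23.2 / 1.2
PR = 19.333

19.333


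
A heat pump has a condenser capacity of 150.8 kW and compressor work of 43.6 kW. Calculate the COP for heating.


COP_hp = Q_cond / W
COP_hp = 150.8 / 43.6
COP_hp = 3.459

3.459


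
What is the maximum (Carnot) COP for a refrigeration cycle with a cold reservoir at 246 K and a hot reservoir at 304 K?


dT = 304 - 246 = 58 K
COP_carnot = T_cold / dT = 246 / 58
COP_carnot = 4.241

4.241


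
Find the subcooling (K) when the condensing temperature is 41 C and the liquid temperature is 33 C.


Subcooling = T_cond - T_liquid
Subcooling = 41 - 33
Subcooling = 8 K

8


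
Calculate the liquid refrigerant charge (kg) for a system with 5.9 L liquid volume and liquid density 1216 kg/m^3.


Charge = V * rho / 1000
Charge = 5.9 * 1216 / 1000
Charge = 7.17 kg

7.17


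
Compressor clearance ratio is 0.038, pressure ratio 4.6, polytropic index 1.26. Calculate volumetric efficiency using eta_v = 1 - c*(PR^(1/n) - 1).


PR^(1/n) = 4.6^(1/1.26) = 3.35736284
eta_v = 1 - 0.038 * (3.35736284 - 1)
eta_v = 0.9104

0.9104


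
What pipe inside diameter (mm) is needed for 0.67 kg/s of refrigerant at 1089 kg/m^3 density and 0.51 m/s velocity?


A = m_dot / (rho * v) = 0.67 / (1089 * 0.51) = 0.001206359495 m^2
d = sqrt(4*A/pi) * 1000
d = 39.2 mm

39.2


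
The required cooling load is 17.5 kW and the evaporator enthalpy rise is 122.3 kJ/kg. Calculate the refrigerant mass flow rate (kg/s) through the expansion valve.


m_dot = Q / dh
m_dot = 17.5 / 122.3
m_dot = 0.1431 kg/s

0.1431


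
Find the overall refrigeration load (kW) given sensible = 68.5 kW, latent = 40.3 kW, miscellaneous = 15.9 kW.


Q_total = Q_s + Q_l + Q_misc
Q_total = 68.5 + 40.3 + 15.9
Q_total = 124.7 kW

124.7


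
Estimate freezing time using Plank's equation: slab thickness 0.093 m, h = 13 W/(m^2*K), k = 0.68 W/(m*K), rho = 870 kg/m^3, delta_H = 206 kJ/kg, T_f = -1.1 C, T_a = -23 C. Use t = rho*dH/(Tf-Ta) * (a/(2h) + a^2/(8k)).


dT = -1.1 - (-23) = 21.9 K
term1 = a/(2h) = 0.093/(2*13) = 0.003576923077
term2 = a^2/(8k) = 0.093^2/(8*0.68) = 0.001589889706
t = rho*dH*1000/dT * (term1 + term2)
t = 870*206*1000/21.9 * (0.003576923077 + 0.001589889706)
t = 42283 s

42283


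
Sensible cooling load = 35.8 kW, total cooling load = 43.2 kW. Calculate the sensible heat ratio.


SHR = Q_sensible / Q_total
SHR = 35.8 / 43.2
SHR = 0.829

0.829


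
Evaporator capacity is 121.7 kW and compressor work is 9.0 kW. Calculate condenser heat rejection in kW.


Q_cond = Q_evap + W
Q_cond = 121.7 + 9.0
Q_cond = 130.7 kW

130.7


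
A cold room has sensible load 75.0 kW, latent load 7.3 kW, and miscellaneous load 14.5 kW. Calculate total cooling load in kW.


Q_total = Q_s + Q_l + Q_misc
Q_total = 75.0 + 7.3 + 14.5
Q_total = 96.8 kW

96.8


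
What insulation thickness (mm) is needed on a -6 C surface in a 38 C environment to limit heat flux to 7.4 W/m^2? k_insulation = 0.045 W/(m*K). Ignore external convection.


dT = 38 - (-6) = 44 K
thickness = k * dT / q_max * 1000
thickness = 0.045 * 44 / 7.4 * 1000
thickness = 267.6 mm

267.6


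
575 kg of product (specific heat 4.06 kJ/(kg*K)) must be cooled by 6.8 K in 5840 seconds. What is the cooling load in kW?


Q = m * cp * dT / t
Q = 575 * 4.06 * 6.8 / 5840
Q = 2.718 kW

2.718


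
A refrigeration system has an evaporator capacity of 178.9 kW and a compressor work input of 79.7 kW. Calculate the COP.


COP = Q_evap / W
COP = 178.9 / 79.7
COP = 2.245

2.245


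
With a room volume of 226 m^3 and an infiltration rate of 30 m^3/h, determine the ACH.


ACH = flow / volume
ACH = 30 / 226
ACH = 0.133

0.133


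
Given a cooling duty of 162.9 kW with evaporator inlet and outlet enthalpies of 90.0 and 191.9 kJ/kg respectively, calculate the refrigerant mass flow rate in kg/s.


dh = 191.9 - 90.0 = 101.9 kJ/kg
m_dot = Q / dh = 162.9 / 101.9 = 1.5986 kg/s

1.5986


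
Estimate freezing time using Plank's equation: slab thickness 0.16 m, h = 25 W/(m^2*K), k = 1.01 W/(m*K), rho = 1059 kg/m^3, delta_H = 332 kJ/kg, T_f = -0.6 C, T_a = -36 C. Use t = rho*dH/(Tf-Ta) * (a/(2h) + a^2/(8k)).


dT = -0.6 - (-36) = 35.4 K
term1 = a/(2h) = 0.16/(2*25) = 0.0032
term2 = a^2/(8k) = 0.16^2/(8*1.01) = 0.003168316832
t = rho*dH*1000/dT * (term1 + term2)
t = 1059*332*1000/35.4 * (0.0032 + 0.003168316832)
t = 63249 s

63249


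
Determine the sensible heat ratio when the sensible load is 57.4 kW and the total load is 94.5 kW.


SHR = Q_sensible / Q_total
SHR = 57.4 / 94.5
SHR = 0.607

0.607


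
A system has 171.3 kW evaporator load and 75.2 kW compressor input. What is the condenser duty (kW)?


Q_cond = Q_evap + W
Q_cond = 171.3 + 75.2
Q_cond = 246.5 kW

246.5


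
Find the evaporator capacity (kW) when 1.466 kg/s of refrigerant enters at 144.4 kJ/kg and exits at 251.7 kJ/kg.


dh = 251.7 - 144.4 = 107.3 kJ/kg
Q_evap = m_dot * dh = 1.466 * 107.3
Q_evap = 157.3 kW

157.3


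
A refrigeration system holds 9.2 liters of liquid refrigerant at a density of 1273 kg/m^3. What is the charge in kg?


Charge = V * rho / 1000
Charge = 9.2 * 1273 / 1000
Charge = 11.71 kg

11.71


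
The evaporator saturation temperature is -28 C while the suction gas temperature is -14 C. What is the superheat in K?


Superheat = T_suction - T_evap
Superheat = -14 - (-28)
Superheat = 14 K

14


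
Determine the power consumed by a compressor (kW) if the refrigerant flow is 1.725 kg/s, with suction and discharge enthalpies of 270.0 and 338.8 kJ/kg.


dh = 338.8 - 270.0 = 68.8 kJ/kg
W = m_dot * dh = 1.725 * 68.8 = 118.68 kW

118.68


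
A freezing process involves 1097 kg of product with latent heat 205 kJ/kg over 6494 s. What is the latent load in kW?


Q_lat = m * h_fg / t
Q_lat = 1097 * 205 / 6494
Q_lat = 34.63 kW

34.63


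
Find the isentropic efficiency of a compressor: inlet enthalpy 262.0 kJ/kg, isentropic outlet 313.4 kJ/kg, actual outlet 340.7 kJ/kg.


dh_ideal = 313.4 - 262.0 = 51.4 kJ/kg
dh_actual = 340.7 - 262.0 = 78.7 kJ/kg
eta_s = dh_ideal / dh_actual = 51.4 / 78.7
eta_s = 0.6531

0.6531


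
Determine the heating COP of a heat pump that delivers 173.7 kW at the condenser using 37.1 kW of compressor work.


COP_hp = Q_cond / W
COP_hp = 173.7 / 37.1
COP_hp = 4.682

4.682


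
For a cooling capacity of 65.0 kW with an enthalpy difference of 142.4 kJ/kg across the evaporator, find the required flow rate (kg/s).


m_dot = Q / dh
m_dot = 65.0 / 142.4
m_dot = 0.4565 kg/s

0.4565


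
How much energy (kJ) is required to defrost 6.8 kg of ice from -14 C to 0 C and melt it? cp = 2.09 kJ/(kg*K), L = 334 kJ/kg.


Sensible heat = cp * dT = 2.09 * 14 = 29.26 kJ/kg
Total per kg = 29.26 + 334 = 363.26 kJ/kg
Q = m * total = 6.8 * 363.26
Q = 2470.2 kJ

2470.2


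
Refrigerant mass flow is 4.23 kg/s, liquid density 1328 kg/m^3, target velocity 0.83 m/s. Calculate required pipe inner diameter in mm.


A = m_dot / (rho * v) = 4.23 / (1328 * 0.83) = 0.003837639715 m^2
d = sqrt(4*A/pi) * 1000
d = 69.9 mm

69.9


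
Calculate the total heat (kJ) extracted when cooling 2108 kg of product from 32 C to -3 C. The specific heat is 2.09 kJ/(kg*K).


dT = 32 - (-3) = 35 K
Q = m * cp * dT = 2108 * 2.09 * 35
Q = 154200 kJ

154200


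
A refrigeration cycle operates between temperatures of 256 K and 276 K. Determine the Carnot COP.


dT = 276 - 256 = 20 K
COP_carnot = T_cold / dT = 256 / 20
COP_carnot = 12.8

12.8


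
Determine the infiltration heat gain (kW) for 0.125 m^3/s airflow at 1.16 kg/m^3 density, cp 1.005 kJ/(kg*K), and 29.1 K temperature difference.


Q = V_dot * rho * cp * dT
Q = 0.125 * 1.16 * 1.005 * 29.1
Q = 4.241 kW

4.241


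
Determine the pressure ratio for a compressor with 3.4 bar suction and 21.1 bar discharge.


PR = P_high / P_low
PR = 21.1 / 3.4
PR = 6.206

6.206


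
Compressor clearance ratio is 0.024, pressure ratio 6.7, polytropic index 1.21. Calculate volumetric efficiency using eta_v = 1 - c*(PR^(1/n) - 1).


PR^(1/n) = 6.7^(1/1.21) = 4.81622146
eta_v = 1 - 0.024 * (4.81622146 - 1)
eta_v = 0.9084

0.9084


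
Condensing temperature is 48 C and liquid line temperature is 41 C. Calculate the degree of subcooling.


Subcooling = T_cond - T_liquid
Subcooling = 48 - 41
Subcooling = 7 K

7


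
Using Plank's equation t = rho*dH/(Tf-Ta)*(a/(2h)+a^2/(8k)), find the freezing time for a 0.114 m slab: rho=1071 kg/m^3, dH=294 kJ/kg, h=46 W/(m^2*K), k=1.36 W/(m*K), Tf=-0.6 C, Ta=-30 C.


dT = -0.6 - (-30) = 29.4 K
term1 = a/(2h) = 0.114/(2*46) = 0.001239130435
term2 = a^2/(8k) = 0.114^2/(8*1.36) = 0.001194485294
t = rho*dH*1000/dT * (term1 + term2)
t = 1071*294*1000/29.4 * (0.001239130435 + 0.001194485294)
t = 26064 s

26064


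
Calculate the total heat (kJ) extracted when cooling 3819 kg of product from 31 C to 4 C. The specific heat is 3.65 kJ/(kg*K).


dT = 31 - (4) = 27 K
Q = m * cp * dT = 3819 * 3.65 * 27
Q = 376362 kJ

376362


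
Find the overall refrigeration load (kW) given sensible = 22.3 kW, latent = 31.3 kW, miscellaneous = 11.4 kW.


Q_total = Q_s + Q_l + Q_misc
Q_total = 22.3 + 31.3 + 11.4
Q_total = 65.0 kW

65.0


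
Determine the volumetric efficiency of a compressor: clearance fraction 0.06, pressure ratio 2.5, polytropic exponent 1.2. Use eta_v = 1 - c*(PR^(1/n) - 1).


PR^(1/n) = 2.5^(1/1.2) = 2.14593555
eta_v = 1 - 0.06 * (2.14593555 - 1)
eta_v = 0.9312

0.9312


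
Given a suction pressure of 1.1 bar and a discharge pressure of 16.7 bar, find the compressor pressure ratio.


PR = P_high / P_low
PR = 16.7 / 1.1
PR = 15.182

15.182


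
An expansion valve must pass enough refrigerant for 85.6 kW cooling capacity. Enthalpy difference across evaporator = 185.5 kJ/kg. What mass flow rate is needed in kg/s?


m_dot = Q / dh
m_dot = 85.6 / 185.5
m_dot = 0.4615 kg/s

0.4615


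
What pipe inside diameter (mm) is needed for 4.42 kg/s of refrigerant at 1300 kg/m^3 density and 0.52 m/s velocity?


A = m_dot / (rho * v) = 4.42 / (1300 * 0.52) = 0.006538461538 m^2
d = sqrt(4*A/pi) * 1000
d = 91.2 mm

91.2


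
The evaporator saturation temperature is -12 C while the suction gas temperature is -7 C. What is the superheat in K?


Superheat = T_suction - T_evap
Superheat = -7 - (-12)
Superheat = 5 K

5


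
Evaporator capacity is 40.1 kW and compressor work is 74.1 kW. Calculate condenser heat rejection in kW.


Q_cond = Q_evap + W
Q_cond = 40.1 + 74.1
Q_cond = 114.2 kW

114.2


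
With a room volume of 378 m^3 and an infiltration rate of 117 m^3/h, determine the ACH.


ACH = flow / volume
ACH = 117 / 378
ACH = 0.31

0.31


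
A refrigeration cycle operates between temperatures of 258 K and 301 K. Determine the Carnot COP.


dT = 301 - 258 = 43 K
COP_carnot = T_cold / dT = 258 / 43
COP_carnot = 6.0

6.0


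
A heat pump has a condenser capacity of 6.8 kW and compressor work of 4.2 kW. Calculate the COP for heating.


COP_hp = Q_cond / W
COP_hp = 6.8 / 4.2
COP_hp = 1.619

1.619


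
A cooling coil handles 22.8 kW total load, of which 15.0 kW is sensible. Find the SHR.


SHR = Q_sensible / Q_total
SHR = 15.0 / 22.8
SHR = 0.658

0.658


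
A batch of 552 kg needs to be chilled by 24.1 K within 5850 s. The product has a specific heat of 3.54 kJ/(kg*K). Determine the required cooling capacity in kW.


Q = m * cp * dT / t
Q = 552 * 3.54 * 24.1 / 5850
Q = 8.05 kW

8.05


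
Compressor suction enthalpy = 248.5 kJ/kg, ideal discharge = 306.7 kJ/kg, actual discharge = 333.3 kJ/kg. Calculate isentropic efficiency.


dh_ideal = 306.7 - 248.5 = 58.2 kJ/kg
dh_actual = 333.3 - 248.5 = 84.8 kJ/kg
eta_s = dh_ideal / dh_actual = 58.2 / 84.8
eta_s = 0.6863

0.6863


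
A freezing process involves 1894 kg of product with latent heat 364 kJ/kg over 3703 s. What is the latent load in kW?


Q_lat = m * h_fg / t
Q_lat = 1894 * 364 / 3703
Q_lat = 186.18 kW

186.18


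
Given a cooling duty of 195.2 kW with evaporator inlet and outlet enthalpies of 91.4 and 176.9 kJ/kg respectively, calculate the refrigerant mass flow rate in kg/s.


dh = 176.9 - 91.4 = 85.5 kJ/kg
m_dot = Q / dh = 195.2 / 85.5 = 2.283 kg/s

2.283


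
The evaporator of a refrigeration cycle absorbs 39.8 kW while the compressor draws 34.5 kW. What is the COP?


COP = Q_evap / W
COP = 39.8 / 34.5
COP = 1.154

1.154


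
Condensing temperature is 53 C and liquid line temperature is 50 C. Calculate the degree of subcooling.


Subcooling = T_cond - T_liquid
Subcooling = 53 - 50
Subcooling = 3 K

3


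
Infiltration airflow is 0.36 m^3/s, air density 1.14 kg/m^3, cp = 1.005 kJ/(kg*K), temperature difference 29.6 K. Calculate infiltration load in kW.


Q = V_dot * rho * cp * dT
Q = 0.36 * 1.14 * 1.005 * 29.6
Q = 12.209 kW

12.209


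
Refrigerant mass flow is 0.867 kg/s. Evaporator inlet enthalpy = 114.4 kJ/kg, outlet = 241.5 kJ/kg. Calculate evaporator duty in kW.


dh = 241.5 - 114.4 = 127.1 kJ/kg
Q_evap = m_dot * dh = 0.867 * 127.1
Q_evap = 110.2 kW

110.2


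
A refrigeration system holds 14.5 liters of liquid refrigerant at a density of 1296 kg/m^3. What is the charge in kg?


Charge = V * rho / 1000
Charge = 14.5 * 1296 / 1000
Charge = 18.79 kg

18.79


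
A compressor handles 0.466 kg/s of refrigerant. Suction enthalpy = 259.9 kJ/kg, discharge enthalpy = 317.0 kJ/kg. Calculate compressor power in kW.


dh = 317.0 - 259.9 = 57.1 kJ/kg
W = m_dot * dh = 0.466 * 57.1 = 26.61 kW

26.61


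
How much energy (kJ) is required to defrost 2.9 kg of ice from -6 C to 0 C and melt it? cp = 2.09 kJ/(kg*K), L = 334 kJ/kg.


Sensible heat = cp * dT = 2.09 * 6 = 12.54 kJ/kg
Total per kg = 12.54 + 334 = 346.54 kJ/kg
Q = m * total = 2.9 * 346.54
Q = 1005.0 kJ

1005.0
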